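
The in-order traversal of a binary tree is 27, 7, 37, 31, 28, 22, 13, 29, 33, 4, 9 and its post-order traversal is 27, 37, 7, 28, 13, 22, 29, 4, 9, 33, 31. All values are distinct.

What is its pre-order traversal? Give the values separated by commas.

31, 7, 27, 37, 33, 29, 22, 28, 13, 9, 4

The last element of post-order is the root; it splits in-order into left and right subtrees.
Root 31: left subtree has 3 nodes {27, 7, 37}, right has 7 {28, 22, 13, 29, 33, 4, 9}.
  Root 7: left subtree has 1 node {27}, right has 1 {37}.
  Root 33: left subtree has 4 nodes {28, 22, 13, 29}, right has 2 {4, 9}.
    Root 29: left subtree has 3 nodes {28, 22, 13}, right has 0 { }.
      Root 22: left subtree has 1 node {28}, right has 1 {13}.
    Root 9: left subtree has 1 node {4}, right has 0 { }.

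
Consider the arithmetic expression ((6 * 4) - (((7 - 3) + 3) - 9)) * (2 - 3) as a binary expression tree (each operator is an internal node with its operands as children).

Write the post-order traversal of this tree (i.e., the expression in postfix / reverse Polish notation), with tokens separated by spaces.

Post-order on an expression tree gives postfix notation: for each operator, emit left operand, right operand, then the operator.

6 4 * 7 3 - 3 + 9 - - 2 3 - *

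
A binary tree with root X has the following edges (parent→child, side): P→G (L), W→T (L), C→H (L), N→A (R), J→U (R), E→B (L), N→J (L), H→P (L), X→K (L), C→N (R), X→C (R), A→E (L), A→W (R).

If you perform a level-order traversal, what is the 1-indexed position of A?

8

Level-order visits nodes level by level from the root, left to right within each level.
Level 0: X
Level 1: K, C
Level 2: H, N
Level 3: P, J, A
Level 4: G, U, E, W
Level 5: B, T
Full level-order sequence: X, K, C, H, N, P, J, A, G, U, E, W, B, T.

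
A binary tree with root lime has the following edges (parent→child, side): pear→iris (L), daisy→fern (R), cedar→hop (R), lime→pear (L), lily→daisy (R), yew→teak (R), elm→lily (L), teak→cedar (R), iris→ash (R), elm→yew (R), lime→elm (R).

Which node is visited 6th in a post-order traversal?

Post-order visits the left subtree, then the right subtree, then the node.
At lime: go left to pear.
  At pear: go left to iris.
    At iris: no left child.
    At iris: go right to ash.
      ash is a leaf — visit ash.
    Visit iris.
  At pear: no right child.
  Visit pear.
At lime: go right to elm.
  At elm: go left to lily.
    At lily: no left child.
    At lily: go right to daisy.
      At daisy: no left child.
      At daisy: go right to fern.
        fern is a leaf — visit fern.
      Visit daisy.
    Visit lily.
  At elm: go right to yew.
    At yew: no left child.
    At yew: go right to teak.
      At teak: no left child.
      At teak: go right to cedar.
        At cedar: no left child.
        At cedar: go right to hop.
          hop is a leaf — visit hop.
        Visit cedar.
      Visit teak.
    Visit yew.
  Visit elm.
Visit lime.
Full post-order sequence: ash, iris, pear, fern, daisy, lily, hop, cedar, teak, yew, elm, lime.

lily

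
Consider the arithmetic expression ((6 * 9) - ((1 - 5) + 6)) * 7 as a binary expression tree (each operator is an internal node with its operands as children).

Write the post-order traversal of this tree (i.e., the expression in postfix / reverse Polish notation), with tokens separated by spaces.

6 9 * 1 5 - 6 + - 7 *

Post-order on an expression tree gives postfix notation: for each operator, emit left operand, right operand, then the operator.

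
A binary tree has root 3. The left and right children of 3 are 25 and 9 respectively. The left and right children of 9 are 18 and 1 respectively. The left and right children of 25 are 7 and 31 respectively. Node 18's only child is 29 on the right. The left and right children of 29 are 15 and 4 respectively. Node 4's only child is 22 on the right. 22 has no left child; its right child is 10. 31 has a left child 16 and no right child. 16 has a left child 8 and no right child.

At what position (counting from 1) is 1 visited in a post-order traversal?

Post-order visits the left subtree, then the right subtree, then the node.
At 3: go left to 25.
  At 25: go left to 7.
    7 is a leaf — visit 7.
  At 25: go right to 31.
    At 31: go left to 16.
      At 16: go left to 8.
        8 is a leaf — visit 8.
      At 16: no right child.
      Visit 16.
    At 31: no right child.
    Visit 31.
  Visit 25.
At 3: go right to 9.
  At 9: go left to 18.
    At 18: no left child.
    At 18: go right to 29.
      At 29: go left to 15.
        15 is a leaf — visit 15.
      At 29: go right to 4.
        At 4: no left child.
        At 4: go right to 22.
          At 22: no left child.
          At 22: go right to 10.
            10 is a leaf — visit 10.
          Visit 22.
        Visit 4.
      Visit 29.
    Visit 18.
  At 9: go right to 1.
    1 is a leaf — visit 1.
  Visit 9.
Visit 3.
Full post-order sequence: 7, 8, 16, 31, 25, 15, 10, 22, 4, 29, 18, 1, 9, 3.

12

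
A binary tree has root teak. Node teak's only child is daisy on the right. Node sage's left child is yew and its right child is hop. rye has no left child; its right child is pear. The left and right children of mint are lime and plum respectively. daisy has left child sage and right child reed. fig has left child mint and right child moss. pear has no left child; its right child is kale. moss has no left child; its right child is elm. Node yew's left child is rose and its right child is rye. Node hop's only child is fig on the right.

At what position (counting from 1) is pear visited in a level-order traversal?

Level-order visits nodes level by level from the root, left to right within each level.
Level 0: teak
Level 1: daisy
Level 2: sage, reed
Level 3: yew, hop
Level 4: rose, rye, fig
Level 5: pear, mint, moss
Level 6: kale, lime, plum, elm
Full level-order sequence: teak, daisy, sage, reed, yew, hop, rose, rye, fig, pear, mint, moss, kale, lime, plum, elm.

10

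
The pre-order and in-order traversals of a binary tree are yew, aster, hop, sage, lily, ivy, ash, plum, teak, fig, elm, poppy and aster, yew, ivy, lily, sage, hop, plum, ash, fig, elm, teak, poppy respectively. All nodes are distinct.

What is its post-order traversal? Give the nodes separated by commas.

The first element of pre-order is the root; it splits in-order into left and right subtrees.
Root yew: left subtree has 1 node {aster}, right has 10 {ivy, lily, sage, hop, plum, ash, fig, elm, teak, poppy}.
  Root hop: left subtree has 3 nodes {ivy, lily, sage}, right has 6 {plum, ash, fig, elm, teak, poppy}.
    Root sage: left subtree has 2 nodes {ivy, lily}, right has 0 { }.
      Root lily: left subtree has 1 node {ivy}, right has 0 { }.
    Root ash: left subtree has 1 node {plum}, right has 4 {fig, elm, teak, poppy}.
      Root teak: left subtree has 2 nodes {fig, elm}, right has 1 {poppy}.
        Root fig: left subtree has 0 nodes { }, right has 1 {elm}.

aster, ivy, lily, sage, plum, elm, fig, poppy, teak, ash, hop, yew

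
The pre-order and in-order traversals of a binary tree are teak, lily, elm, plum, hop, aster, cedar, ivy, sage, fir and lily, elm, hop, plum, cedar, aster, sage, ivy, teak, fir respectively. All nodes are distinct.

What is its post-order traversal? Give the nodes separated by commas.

hop, cedar, sage, ivy, aster, plum, elm, lily, fir, teak

The first element of pre-order is the root; it splits in-order into left and right subtrees.
Root teak: left subtree has 8 nodes {lily, elm, hop, plum, cedar, aster, sage, ivy}, right has 1 {fir}.
  Root lily: left subtree has 0 nodes { }, right has 7 {elm, hop, plum, cedar, aster, sage, ivy}.
    Root elm: left subtree has 0 nodes { }, right has 6 {hop, plum, cedar, aster, sage, ivy}.
      Root plum: left subtree has 1 node {hop}, right has 4 {cedar, aster, sage, ivy}.
        Root aster: left subtree has 1 node {cedar}, right has 2 {sage, ivy}.
          Root ivy: left subtree has 1 node {sage}, right has 0 { }.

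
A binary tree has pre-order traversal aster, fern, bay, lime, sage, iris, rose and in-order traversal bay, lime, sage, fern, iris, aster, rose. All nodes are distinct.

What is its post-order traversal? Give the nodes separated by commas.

sage, lime, bay, iris, fern, rose, aster

The first element of pre-order is the root; it splits in-order into left and right subtrees.
Root aster: left subtree has 5 nodes {bay, lime, sage, fern, iris}, right has 1 {rose}.
  Root fern: left subtree has 3 nodes {bay, lime, sage}, right has 1 {iris}.
    Root bay: left subtree has 0 nodes { }, right has 2 {lime, sage}.
      Root lime: left subtree has 0 nodes { }, right has 1 {sage}.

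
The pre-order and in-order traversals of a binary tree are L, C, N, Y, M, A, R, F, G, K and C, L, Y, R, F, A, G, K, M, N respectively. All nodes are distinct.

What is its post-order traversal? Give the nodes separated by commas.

C, F, R, K, G, A, M, Y, N, L

The first element of pre-order is the root; it splits in-order into left and right subtrees.
Root L: left subtree has 1 node {C}, right has 8 {Y, R, F, A, G, K, M, N}.
  Root N: left subtree has 7 nodes {Y, R, F, A, G, K, M}, right has 0 { }.
    Root Y: left subtree has 0 nodes { }, right has 6 {R, F, A, G, K, M}.
      Root M: left subtree has 5 nodes {R, F, A, G, K}, right has 0 { }.
        Root A: left subtree has 2 nodes {R, F}, right has 2 {G, K}.
          Root R: left subtree has 0 nodes { }, right has 1 {F}.
          Root G: left subtree has 0 nodes { }, right has 1 {K}.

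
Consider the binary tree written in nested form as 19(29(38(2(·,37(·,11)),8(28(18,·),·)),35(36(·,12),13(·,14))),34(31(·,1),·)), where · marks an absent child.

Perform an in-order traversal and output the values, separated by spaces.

2 37 11 38 18 28 8 29 36 12 35 13 14 19 31 1 34

In-order visits the left subtree, then the node, then the right subtree.
At 19: go left to 29.
  At 29: go left to 38.
    At 38: go left to 2.
      At 2: no left child.
      Visit 2.
      At 2: go right to 37.
        At 37: no left child.
        Visit 37.
        At 37: go right to 11.
          11 is a leaf — visit 11.
    Visit 38.
    At 38: go right to 8.
      At 8: go left to 28.
        At 28: go left to 18.
          18 is a leaf — visit 18.
        Visit 28.
        At 28: no right child.
      Visit 8.
      At 8: no right child.
  Visit 29.
  At 29: go right to 35.
    At 35: go left to 36.
      At 36: no left child.
      Visit 36.
      At 36: go right to 12.
        12 is a leaf — visit 12.
    Visit 35.
    At 35: go right to 13.
      At 13: no left child.
      Visit 13.
      At 13: go right to 14.
        14 is a leaf — visit 14.
Visit 19.
At 19: go right to 34.
  At 34: go left to 31.
    At 31: no left child.
    Visit 31.
    At 31: go right to 1.
      1 is a leaf — visit 1.
  Visit 34.
  At 34: no right child.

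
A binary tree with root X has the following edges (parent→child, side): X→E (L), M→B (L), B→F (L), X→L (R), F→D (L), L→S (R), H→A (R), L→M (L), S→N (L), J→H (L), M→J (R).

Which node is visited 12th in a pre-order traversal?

Pre-order visits the node, then its left subtree, then its right subtree.
Visit X.
At X: go left to E.
  E is a leaf — visit E.
At X: go right to L.
  Visit L.
  At L: go left to M.
    Visit M.
    At M: go left to B.
      Visit B.
      At B: go left to F.
        Visit F.
        At F: go left to D.
          D is a leaf — visit D.
        At F: no right child.
      At B: no right child.
    At M: go right to J.
      Visit J.
      At J: go left to H.
        Visit H.
        At H: no left child.
        At H: go right to A.
          A is a leaf — visit A.
      At J: no right child.
  At L: go right to S.
    Visit S.
    At S: go left to N.
      N is a leaf — visit N.
    At S: no right child.
Full pre-order sequence: X, E, L, M, B, F, D, J, H, A, S, N.

N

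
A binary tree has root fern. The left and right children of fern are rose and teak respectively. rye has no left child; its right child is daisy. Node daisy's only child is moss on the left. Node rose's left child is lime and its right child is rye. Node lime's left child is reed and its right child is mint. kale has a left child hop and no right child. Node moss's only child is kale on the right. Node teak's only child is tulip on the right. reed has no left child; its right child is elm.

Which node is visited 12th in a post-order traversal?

teak

Post-order visits the left subtree, then the right subtree, then the node.
At fern: go left to rose.
  At rose: go left to lime.
    At lime: go left to reed.
      At reed: no left child.
      At reed: go right to elm.
        elm is a leaf — visit elm.
      Visit reed.
    At lime: go right to mint.
      mint is a leaf — visit mint.
    Visit lime.
  At rose: go right to rye.
    At rye: no left child.
    At rye: go right to daisy.
      At daisy: go left to moss.
        At moss: no left child.
        At moss: go right to kale.
          At kale: go left to hop.
            hop is a leaf — visit hop.
          At kale: no right child.
          Visit kale.
        Visit moss.
      At daisy: no right child.
      Visit daisy.
    Visit rye.
  Visit rose.
At fern: go right to teak.
  At teak: no left child.
  At teak: go right to tulip.
    tulip is a leaf — visit tulip.
  Visit teak.
Visit fern.
Full post-order sequence: elm, reed, mint, lime, hop, kale, moss, daisy, rye, rose, tulip, teak, fern.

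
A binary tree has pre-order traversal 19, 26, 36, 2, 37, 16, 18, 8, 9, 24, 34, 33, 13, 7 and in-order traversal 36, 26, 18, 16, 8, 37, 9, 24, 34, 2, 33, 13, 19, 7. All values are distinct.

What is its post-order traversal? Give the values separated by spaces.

The first element of pre-order is the root; it splits in-order into left and right subtrees.
Root 19: left subtree has 12 nodes {36, 26, 18, 16, 8, 37, 9, 24, 34, 2, 33, 13}, right has 1 {7}.
  Root 26: left subtree has 1 node {36}, right has 10 {18, 16, 8, 37, 9, 24, 34, 2, 33, 13}.
    Root 2: left subtree has 7 nodes {18, 16, 8, 37, 9, 24, 34}, right has 2 {33, 13}.
      Root 37: left subtree has 3 nodes {18, 16, 8}, right has 3 {9, 24, 34}.
        Root 16: left subtree has 1 node {18}, right has 1 {8}.
        Root 9: left subtree has 0 nodes { }, right has 2 {24, 34}.
          Root 24: left subtree has 0 nodes { }, right has 1 {34}.
      Root 33: left subtree has 0 nodes { }, right has 1 {13}.

36 18 8 16 34 24 9 37 13 33 2 26 7 19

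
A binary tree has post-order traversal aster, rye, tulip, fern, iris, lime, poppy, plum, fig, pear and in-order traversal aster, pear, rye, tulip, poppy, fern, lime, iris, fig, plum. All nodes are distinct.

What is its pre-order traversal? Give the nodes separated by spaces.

The last element of post-order is the root; it splits in-order into left and right subtrees.
Root pear: left subtree has 1 node {aster}, right has 8 {rye, tulip, poppy, fern, lime, iris, fig, plum}.
  Root fig: left subtree has 6 nodes {rye, tulip, poppy, fern, lime, iris}, right has 1 {plum}.
    Root poppy: left subtree has 2 nodes {rye, tulip}, right has 3 {fern, lime, iris}.
      Root tulip: left subtree has 1 node {rye}, right has 0 { }.
      Root lime: left subtree has 1 node {fern}, right has 1 {iris}.

pear aster fig poppy tulip rye lime fern iris plum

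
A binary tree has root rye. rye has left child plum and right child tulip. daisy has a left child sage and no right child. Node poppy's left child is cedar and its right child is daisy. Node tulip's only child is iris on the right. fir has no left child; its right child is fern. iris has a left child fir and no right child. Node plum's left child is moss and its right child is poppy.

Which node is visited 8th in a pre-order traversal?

Pre-order visits the node, then its left subtree, then its right subtree.
Visit rye.
At rye: go left to plum.
  Visit plum.
  At plum: go left to moss.
    moss is a leaf — visit moss.
  At plum: go right to poppy.
    Visit poppy.
    At poppy: go left to cedar.
      cedar is a leaf — visit cedar.
    At poppy: go right to daisy.
      Visit daisy.
      At daisy: go left to sage.
        sage is a leaf — visit sage.
      At daisy: no right child.
At rye: go right to tulip.
  Visit tulip.
  At tulip: no left child.
  At tulip: go right to iris.
    Visit iris.
    At iris: go left to fir.
      Visit fir.
      At fir: no left child.
      At fir: go right to fern.
        fern is a leaf — visit fern.
    At iris: no right child.
Full pre-order sequence: rye, plum, moss, poppy, cedar, daisy, sage, tulip, iris, fir, fern.

tulip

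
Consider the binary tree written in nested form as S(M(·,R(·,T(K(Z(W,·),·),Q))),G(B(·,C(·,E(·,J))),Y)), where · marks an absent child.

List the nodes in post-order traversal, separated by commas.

W, Z, K, Q, T, R, M, J, E, C, B, Y, G, S

Post-order visits the left subtree, then the right subtree, then the node.
At S: go left to M.
  At M: no left child.
  At M: go right to R.
    At R: no left child.
    At R: go right to T.
      At T: go left to K.
        At K: go left to Z.
          At Z: go left to W.
            W is a leaf — visit W.
          At Z: no right child.
          Visit Z.
        At K: no right child.
        Visit K.
      At T: go right to Q.
        Q is a leaf — visit Q.
      Visit T.
    Visit R.
  Visit M.
At S: go right to G.
  At G: go left to B.
    At B: no left child.
    At B: go right to C.
      At C: no left child.
      At C: go right to E.
        At E: no left child.
        At E: go right to J.
          J is a leaf — visit J.
        Visit E.
      Visit C.
    Visit B.
  At G: go right to Y.
    Y is a leaf — visit Y.
  Visit G.
Visit S.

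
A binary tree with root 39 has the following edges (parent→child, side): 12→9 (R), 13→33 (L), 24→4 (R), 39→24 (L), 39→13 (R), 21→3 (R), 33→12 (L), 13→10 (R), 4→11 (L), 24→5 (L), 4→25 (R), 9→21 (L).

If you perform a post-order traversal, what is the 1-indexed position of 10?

Post-order visits the left subtree, then the right subtree, then the node.
At 39: go left to 24.
  At 24: go left to 5.
    5 is a leaf — visit 5.
  At 24: go right to 4.
    At 4: go left to 11.
      11 is a leaf — visit 11.
    At 4: go right to 25.
      25 is a leaf — visit 25.
    Visit 4.
  Visit 24.
At 39: go right to 13.
  At 13: go left to 33.
    At 33: go left to 12.
      At 12: no left child.
      At 12: go right to 9.
        At 9: go left to 21.
          At 21: no left child.
          At 21: go right to 3.
            3 is a leaf — visit 3.
          Visit 21.
        At 9: no right child.
        Visit 9.
      Visit 12.
    At 33: no right child.
    Visit 33.
  At 13: go right to 10.
    10 is a leaf — visit 10.
  Visit 13.
Visit 39.
Full post-order sequence: 5, 11, 25, 4, 24, 3, 21, 9, 12, 33, 10, 13, 39.

11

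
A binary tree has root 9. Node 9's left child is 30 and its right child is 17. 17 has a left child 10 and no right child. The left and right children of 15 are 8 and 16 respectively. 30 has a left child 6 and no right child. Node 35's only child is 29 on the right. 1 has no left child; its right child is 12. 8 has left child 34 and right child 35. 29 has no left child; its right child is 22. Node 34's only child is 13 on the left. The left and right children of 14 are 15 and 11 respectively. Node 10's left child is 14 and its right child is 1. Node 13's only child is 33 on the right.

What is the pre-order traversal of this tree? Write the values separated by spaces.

9 30 6 17 10 14 15 8 34 13 33 35 29 22 16 11 1 12

Pre-order visits the node, then its left subtree, then its right subtree.
Visit 9.
At 9: go left to 30.
  Visit 30.
  At 30: go left to 6.
    6 is a leaf — visit 6.
  At 30: no right child.
At 9: go right to 17.
  Visit 17.
  At 17: go left to 10.
    Visit 10.
    At 10: go left to 14.
      Visit 14.
      At 14: go left to 15.
        Visit 15.
        At 15: go left to 8.
          Visit 8.
          At 8: go left to 34.
            Visit 34.
            At 34: go left to 13.
              Visit 13.
              At 13: no left child.
              At 13: go right to 33.
                33 is a leaf — visit 33.
            At 34: no right child.
          At 8: go right to 35.
            Visit 35.
            At 35: no left child.
            At 35: go right to 29.
              Visit 29.
              At 29: no left child.
              At 29: go right to 22.
                22 is a leaf — visit 22.
        At 15: go right to 16.
          16 is a leaf — visit 16.
      At 14: go right to 11.
        11 is a leaf — visit 11.
    At 10: go right to 1.
      Visit 1.
      At 1: no left child.
      At 1: go right to 12.
        12 is a leaf — visit 12.
  At 17: no right child.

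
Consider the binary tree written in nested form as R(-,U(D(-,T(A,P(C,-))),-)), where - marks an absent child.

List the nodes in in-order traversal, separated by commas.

R, D, A, T, C, P, U

In-order visits the left subtree, then the node, then the right subtree.
At R: no left child.
Visit R.
At R: go right to U.
  At U: go left to D.
    At D: no left child.
    Visit D.
    At D: go right to T.
      At T: go left to A.
        A is a leaf — visit A.
      Visit T.
      At T: go right to P.
        At P: go left to C.
          C is a leaf — visit C.
        Visit P.
        At P: no right child.
  Visit U.
  At U: no right child.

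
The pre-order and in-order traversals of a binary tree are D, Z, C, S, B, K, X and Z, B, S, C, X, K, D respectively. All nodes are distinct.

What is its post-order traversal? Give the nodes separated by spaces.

B S X K C Z D

The first element of pre-order is the root; it splits in-order into left and right subtrees.
Root D: left subtree has 6 nodes {Z, B, S, C, X, K}, right has 0 { }.
  Root Z: left subtree has 0 nodes { }, right has 5 {B, S, C, X, K}.
    Root C: left subtree has 2 nodes {B, S}, right has 2 {X, K}.
      Root S: left subtree has 1 node {B}, right has 0 { }.
      Root K: left subtree has 1 node {X}, right has 0 { }.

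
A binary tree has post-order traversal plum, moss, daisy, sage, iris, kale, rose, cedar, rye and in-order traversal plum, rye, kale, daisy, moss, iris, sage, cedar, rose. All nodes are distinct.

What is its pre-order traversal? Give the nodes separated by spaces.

rye plum cedar kale iris daisy moss sage rose

The last element of post-order is the root; it splits in-order into left and right subtrees.
Root rye: left subtree has 1 node {plum}, right has 7 {kale, daisy, moss, iris, sage, cedar, rose}.
  Root cedar: left subtree has 5 nodes {kale, daisy, moss, iris, sage}, right has 1 {rose}.
    Root kale: left subtree has 0 nodes { }, right has 4 {daisy, moss, iris, sage}.
      Root iris: left subtree has 2 nodes {daisy, moss}, right has 1 {sage}.
        Root daisy: left subtree has 0 nodes { }, right has 1 {moss}.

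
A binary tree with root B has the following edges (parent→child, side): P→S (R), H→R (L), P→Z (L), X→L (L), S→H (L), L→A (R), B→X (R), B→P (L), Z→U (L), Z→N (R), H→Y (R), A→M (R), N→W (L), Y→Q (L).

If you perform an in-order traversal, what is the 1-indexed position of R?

In-order visits the left subtree, then the node, then the right subtree.
At B: go left to P.
  At P: go left to Z.
    At Z: go left to U.
      U is a leaf — visit U.
    Visit Z.
    At Z: go right to N.
      At N: go left to W.
        W is a leaf — visit W.
      Visit N.
      At N: no right child.
  Visit P.
  At P: go right to S.
    At S: go left to H.
      At H: go left to R.
        R is a leaf — visit R.
      Visit H.
      At H: go right to Y.
        At Y: go left to Q.
          Q is a leaf — visit Q.
        Visit Y.
        At Y: no right child.
    Visit S.
    At S: no right child.
Visit B.
At B: go right to X.
  At X: go left to L.
    At L: no left child.
    Visit L.
    At L: go right to A.
      At A: no left child.
      Visit A.
      At A: go right to M.
        M is a leaf — visit M.
  Visit X.
  At X: no right child.
Full in-order sequence: U, Z, W, N, P, R, H, Q, Y, S, B, L, A, M, X.

6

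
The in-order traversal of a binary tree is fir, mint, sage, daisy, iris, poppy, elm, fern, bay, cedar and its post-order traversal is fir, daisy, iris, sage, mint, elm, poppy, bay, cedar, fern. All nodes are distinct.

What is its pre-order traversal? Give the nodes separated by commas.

fern, poppy, mint, fir, sage, iris, daisy, elm, cedar, bay

The last element of post-order is the root; it splits in-order into left and right subtrees.
Root fern: left subtree has 7 nodes {fir, mint, sage, daisy, iris, poppy, elm}, right has 2 {bay, cedar}.
  Root poppy: left subtree has 5 nodes {fir, mint, sage, daisy, iris}, right has 1 {elm}.
    Root mint: left subtree has 1 node {fir}, right has 3 {sage, daisy, iris}.
      Root sage: left subtree has 0 nodes { }, right has 2 {daisy, iris}.
        Root iris: left subtree has 1 node {daisy}, right has 0 { }.
  Root cedar: left subtree has 1 node {bay}, right has 0 { }.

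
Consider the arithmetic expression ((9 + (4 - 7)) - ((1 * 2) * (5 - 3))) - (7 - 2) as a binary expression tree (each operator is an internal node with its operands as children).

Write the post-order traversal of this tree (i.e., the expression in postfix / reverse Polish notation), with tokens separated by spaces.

9 4 7 - + 1 2 * 5 3 - * - 7 2 - -

Post-order on an expression tree gives postfix notation: for each operator, emit left operand, right operand, then the operator.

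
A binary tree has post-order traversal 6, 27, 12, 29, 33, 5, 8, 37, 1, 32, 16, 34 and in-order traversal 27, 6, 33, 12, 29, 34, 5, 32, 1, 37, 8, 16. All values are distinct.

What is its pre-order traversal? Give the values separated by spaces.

The last element of post-order is the root; it splits in-order into left and right subtrees.
Root 34: left subtree has 5 nodes {27, 6, 33, 12, 29}, right has 6 {5, 32, 1, 37, 8, 16}.
  Root 33: left subtree has 2 nodes {27, 6}, right has 2 {12, 29}.
    Root 27: left subtree has 0 nodes { }, right has 1 {6}.
    Root 29: left subtree has 1 node {12}, right has 0 { }.
  Root 16: left subtree has 5 nodes {5, 32, 1, 37, 8}, right has 0 { }.
    Root 32: left subtree has 1 node {5}, right has 3 {1, 37, 8}.
      Root 1: left subtree has 0 nodes { }, right has 2 {37, 8}.
        Root 37: left subtree has 0 nodes { }, right has 1 {8}.

34 33 27 6 29 12 16 32 5 1 37 8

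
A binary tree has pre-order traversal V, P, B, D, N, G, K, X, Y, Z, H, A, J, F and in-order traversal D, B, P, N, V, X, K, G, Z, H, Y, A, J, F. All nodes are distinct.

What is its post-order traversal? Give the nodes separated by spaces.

D B N P X K H Z F J A Y G V

The first element of pre-order is the root; it splits in-order into left and right subtrees.
Root V: left subtree has 4 nodes {D, B, P, N}, right has 9 {X, K, G, Z, H, Y, A, J, F}.
  Root P: left subtree has 2 nodes {D, B}, right has 1 {N}.
    Root B: left subtree has 1 node {D}, right has 0 { }.
  Root G: left subtree has 2 nodes {X, K}, right has 6 {Z, H, Y, A, J, F}.
    Root K: left subtree has 1 node {X}, right has 0 { }.
    Root Y: left subtree has 2 nodes {Z, H}, right has 3 {A, J, F}.
      Root Z: left subtree has 0 nodes { }, right has 1 {H}.
      Root A: left subtree has 0 nodes { }, right has 2 {J, F}.
        Root J: left subtree has 0 nodes { }, right has 1 {F}.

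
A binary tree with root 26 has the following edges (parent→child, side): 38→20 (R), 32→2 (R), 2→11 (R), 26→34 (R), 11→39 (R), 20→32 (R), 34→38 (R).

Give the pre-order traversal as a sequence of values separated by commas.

26, 34, 38, 20, 32, 2, 11, 39

Pre-order visits the node, then its left subtree, then its right subtree.
Visit 26.
At 26: no left child.
At 26: go right to 34.
  Visit 34.
  At 34: no left child.
  At 34: go right to 38.
    Visit 38.
    At 38: no left child.
    At 38: go right to 20.
      Visit 20.
      At 20: no left child.
      At 20: go right to 32.
        Visit 32.
        At 32: no left child.
        At 32: go right to 2.
          Visit 2.
          At 2: no left child.
          At 2: go right to 11.
            Visit 11.
            At 11: no left child.
            At 11: go right to 39.
              39 is a leaf — visit 39.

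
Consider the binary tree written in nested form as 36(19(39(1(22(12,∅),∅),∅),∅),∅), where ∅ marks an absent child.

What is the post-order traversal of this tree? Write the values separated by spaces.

12 22 1 39 19 36

Post-order visits the left subtree, then the right subtree, then the node.
At 36: go left to 19.
  At 19: go left to 39.
    At 39: go left to 1.
      At 1: go left to 22.
        At 22: go left to 12.
          12 is a leaf — visit 12.
        At 22: no right child.
        Visit 22.
      At 1: no right child.
      Visit 1.
    At 39: no right child.
    Visit 39.
  At 19: no right child.
  Visit 19.
At 36: no right child.
Visit 36.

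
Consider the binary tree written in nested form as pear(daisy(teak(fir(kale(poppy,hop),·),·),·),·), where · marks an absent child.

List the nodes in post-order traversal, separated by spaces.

Post-order visits the left subtree, then the right subtree, then the node.
At pear: go left to daisy.
  At daisy: go left to teak.
    At teak: go left to fir.
      At fir: go left to kale.
        At kale: go left to poppy.
          poppy is a leaf — visit poppy.
        At kale: go right to hop.
          hop is a leaf — visit hop.
        Visit kale.
      At fir: no right child.
      Visit fir.
    At teak: no right child.
    Visit teak.
  At daisy: no right child.
  Visit daisy.
At pear: no right child.
Visit pear.

poppy hop kale fir teak daisy pear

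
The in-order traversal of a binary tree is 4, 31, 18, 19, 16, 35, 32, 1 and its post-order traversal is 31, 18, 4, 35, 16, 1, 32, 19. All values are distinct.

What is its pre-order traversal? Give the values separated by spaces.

The last element of post-order is the root; it splits in-order into left and right subtrees.
Root 19: left subtree has 3 nodes {4, 31, 18}, right has 4 {16, 35, 32, 1}.
  Root 4: left subtree has 0 nodes { }, right has 2 {31, 18}.
    Root 18: left subtree has 1 node {31}, right has 0 { }.
  Root 32: left subtree has 2 nodes {16, 35}, right has 1 {1}.
    Root 16: left subtree has 0 nodes { }, right has 1 {35}.

19 4 18 31 32 16 35 1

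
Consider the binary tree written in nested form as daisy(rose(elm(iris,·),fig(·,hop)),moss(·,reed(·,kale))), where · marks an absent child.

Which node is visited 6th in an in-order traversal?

daisy

In-order visits the left subtree, then the node, then the right subtree.
At daisy: go left to rose.
  At rose: go left to elm.
    At elm: go left to iris.
      iris is a leaf — visit iris.
    Visit elm.
    At elm: no right child.
  Visit rose.
  At rose: go right to fig.
    At fig: no left child.
    Visit fig.
    At fig: go right to hop.
      hop is a leaf — visit hop.
Visit daisy.
At daisy: go right to moss.
  At moss: no left child.
  Visit moss.
  At moss: go right to reed.
    At reed: no left child.
    Visit reed.
    At reed: go right to kale.
      kale is a leaf — visit kale.
Full in-order sequence: iris, elm, rose, fig, hop, daisy, moss, reed, kale.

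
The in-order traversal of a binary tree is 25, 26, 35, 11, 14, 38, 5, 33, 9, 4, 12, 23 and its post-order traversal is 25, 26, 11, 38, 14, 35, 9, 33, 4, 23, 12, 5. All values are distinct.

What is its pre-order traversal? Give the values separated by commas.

The last element of post-order is the root; it splits in-order into left and right subtrees.
Root 5: left subtree has 6 nodes {25, 26, 35, 11, 14, 38}, right has 5 {33, 9, 4, 12, 23}.
  Root 35: left subtree has 2 nodes {25, 26}, right has 3 {11, 14, 38}.
    Root 26: left subtree has 1 node {25}, right has 0 { }.
    Root 14: left subtree has 1 node {11}, right has 1 {38}.
  Root 12: left subtree has 3 nodes {33, 9, 4}, right has 1 {23}.
    Root 4: left subtree has 2 nodes {33, 9}, right has 0 { }.
      Root 33: left subtree has 0 nodes { }, right has 1 {9}.

5, 35, 26, 25, 14, 11, 38, 12, 4, 33, 9, 23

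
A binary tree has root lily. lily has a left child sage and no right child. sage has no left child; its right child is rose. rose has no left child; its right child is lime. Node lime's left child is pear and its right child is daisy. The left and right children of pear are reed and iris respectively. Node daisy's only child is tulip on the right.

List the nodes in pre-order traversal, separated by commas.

Pre-order visits the node, then its left subtree, then its right subtree.
Visit lily.
At lily: go left to sage.
  Visit sage.
  At sage: no left child.
  At sage: go right to rose.
    Visit rose.
    At rose: no left child.
    At rose: go right to lime.
      Visit lime.
      At lime: go left to pear.
        Visit pear.
        At pear: go left to reed.
          reed is a leaf — visit reed.
        At pear: go right to iris.
          iris is a leaf — visit iris.
      At lime: go right to daisy.
        Visit daisy.
        At daisy: no left child.
        At daisy: go right to tulip.
          tulip is a leaf — visit tulip.
At lily: no right child.

lily, sage, rose, lime, pear, reed, iris, daisy, tulip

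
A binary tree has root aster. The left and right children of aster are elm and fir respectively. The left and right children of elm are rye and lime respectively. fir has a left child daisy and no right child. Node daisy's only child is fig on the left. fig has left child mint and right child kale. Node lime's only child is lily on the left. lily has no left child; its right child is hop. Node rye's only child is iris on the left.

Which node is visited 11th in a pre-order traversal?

mint

Pre-order visits the node, then its left subtree, then its right subtree.
Visit aster.
At aster: go left to elm.
  Visit elm.
  At elm: go left to rye.
    Visit rye.
    At rye: go left to iris.
      iris is a leaf — visit iris.
    At rye: no right child.
  At elm: go right to lime.
    Visit lime.
    At lime: go left to lily.
      Visit lily.
      At lily: no left child.
      At lily: go right to hop.
        hop is a leaf — visit hop.
    At lime: no right child.
At aster: go right to fir.
  Visit fir.
  At fir: go left to daisy.
    Visit daisy.
    At daisy: go left to fig.
      Visit fig.
      At fig: go left to mint.
        mint is a leaf — visit mint.
      At fig: go right to kale.
        kale is a leaf — visit kale.
    At daisy: no right child.
  At fir: no right child.
Full pre-order sequence: aster, elm, rye, iris, lime, lily, hop, fir, daisy, fig, mint, kale.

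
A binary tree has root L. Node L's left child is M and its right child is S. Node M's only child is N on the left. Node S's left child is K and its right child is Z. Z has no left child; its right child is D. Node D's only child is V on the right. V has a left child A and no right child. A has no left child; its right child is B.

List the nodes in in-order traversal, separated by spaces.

N M L K S Z D A B V

In-order visits the left subtree, then the node, then the right subtree.
At L: go left to M.
  At M: go left to N.
    N is a leaf — visit N.
  Visit M.
  At M: no right child.
Visit L.
At L: go right to S.
  At S: go left to K.
    K is a leaf — visit K.
  Visit S.
  At S: go right to Z.
    At Z: no left child.
    Visit Z.
    At Z: go right to D.
      At D: no left child.
      Visit D.
      At D: go right to V.
        At V: go left to A.
          At A: no left child.
          Visit A.
          At A: go right to B.
            B is a leaf — visit B.
        Visit V.
        At V: no right child.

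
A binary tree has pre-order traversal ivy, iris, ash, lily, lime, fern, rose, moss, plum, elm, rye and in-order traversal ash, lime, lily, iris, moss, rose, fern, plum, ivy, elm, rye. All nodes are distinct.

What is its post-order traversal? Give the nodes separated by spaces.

The first element of pre-order is the root; it splits in-order into left and right subtrees.
Root ivy: left subtree has 8 nodes {ash, lime, lily, iris, moss, rose, fern, plum}, right has 2 {elm, rye}.
  Root iris: left subtree has 3 nodes {ash, lime, lily}, right has 4 {moss, rose, fern, plum}.
    Root ash: left subtree has 0 nodes { }, right has 2 {lime, lily}.
      Root lily: left subtree has 1 node {lime}, right has 0 { }.
    Root fern: left subtree has 2 nodes {moss, rose}, right has 1 {plum}.
      Root rose: left subtree has 1 node {moss}, right has 0 { }.
  Root elm: left subtree has 0 nodes { }, right has 1 {rye}.

lime lily ash moss rose plum fern iris rye elm ivy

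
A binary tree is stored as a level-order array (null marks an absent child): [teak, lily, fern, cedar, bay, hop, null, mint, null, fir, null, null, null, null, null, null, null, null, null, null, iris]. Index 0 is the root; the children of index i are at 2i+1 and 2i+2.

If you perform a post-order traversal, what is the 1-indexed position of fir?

Post-order visits the left subtree, then the right subtree, then the node.
At teak: go left to lily.
  At lily: go left to cedar.
    At cedar: go left to mint.
      mint is a leaf — visit mint.
    At cedar: no right child.
    Visit cedar.
  At lily: go right to bay.
    At bay: go left to fir.
      At fir: no left child.
      At fir: go right to iris.
        iris is a leaf — visit iris.
      Visit fir.
    At bay: no right child.
    Visit bay.
  Visit lily.
At teak: go right to fern.
  At fern: go left to hop.
    hop is a leaf — visit hop.
  At fern: no right child.
  Visit fern.
Visit teak.
Full post-order sequence: mint, cedar, iris, fir, bay, lily, hop, fern, teak.

4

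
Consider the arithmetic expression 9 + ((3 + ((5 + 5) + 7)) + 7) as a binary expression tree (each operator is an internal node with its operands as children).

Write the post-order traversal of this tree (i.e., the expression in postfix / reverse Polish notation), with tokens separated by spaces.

Post-order on an expression tree gives postfix notation: for each operator, emit left operand, right operand, then the operator.

9 3 5 5 + 7 + + 7 + +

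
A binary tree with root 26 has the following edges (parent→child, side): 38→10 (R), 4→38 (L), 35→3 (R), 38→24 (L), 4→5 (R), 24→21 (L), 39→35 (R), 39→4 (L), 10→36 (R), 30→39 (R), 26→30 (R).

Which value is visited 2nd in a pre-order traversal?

30

Pre-order visits the node, then its left subtree, then its right subtree.
Visit 26.
At 26: no left child.
At 26: go right to 30.
  Visit 30.
  At 30: no left child.
  At 30: go right to 39.
    Visit 39.
    At 39: go left to 4.
      Visit 4.
      At 4: go left to 38.
        Visit 38.
        At 38: go left to 24.
          Visit 24.
          At 24: go left to 21.
            21 is a leaf — visit 21.
          At 24: no right child.
        At 38: go right to 10.
          Visit 10.
          At 10: no left child.
          At 10: go right to 36.
            36 is a leaf — visit 36.
      At 4: go right to 5.
        5 is a leaf — visit 5.
    At 39: go right to 35.
      Visit 35.
      At 35: no left child.
      At 35: go right to 3.
        3 is a leaf — visit 3.
Full pre-order sequence: 26, 30, 39, 4, 38, 24, 21, 10, 36, 5, 35, 3.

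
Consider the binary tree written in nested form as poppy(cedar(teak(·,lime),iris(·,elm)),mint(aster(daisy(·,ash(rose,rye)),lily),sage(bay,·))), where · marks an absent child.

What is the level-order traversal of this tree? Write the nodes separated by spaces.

Level-order visits nodes level by level from the root, left to right within each level.
Level 0: poppy
Level 1: cedar, mint
Level 2: teak, iris, aster, sage
Level 3: lime, elm, daisy, lily, bay
Level 4: ash
Level 5: rose, rye

poppy cedar mint teak iris aster sage lime elm daisy lily bay ash rose rye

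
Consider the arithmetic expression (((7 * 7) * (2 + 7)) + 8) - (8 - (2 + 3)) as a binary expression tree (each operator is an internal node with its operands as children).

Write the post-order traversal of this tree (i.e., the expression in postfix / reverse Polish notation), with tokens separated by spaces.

7 7 * 2 7 + * 8 + 8 2 3 + - -

Post-order on an expression tree gives postfix notation: for each operator, emit left operand, right operand, then the operator.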